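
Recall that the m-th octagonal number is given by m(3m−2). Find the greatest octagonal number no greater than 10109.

9976

Solve n(3n−2) ≤ 10109 for integer n.
n = 58 gives 9976 ≤ 10109, while n = 59 gives 10325 > 10109; so the answer is 9976.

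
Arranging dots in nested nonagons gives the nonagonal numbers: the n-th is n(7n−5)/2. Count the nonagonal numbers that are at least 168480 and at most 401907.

The n-th nonagonal number is n(7n−5)/2.
Smallest index with value ≥ 168480: n = 220 (giving 168850).
Largest index with value ≤ 401907: n = 339 (giving 401376).
Indices 220 through 339: 120 terms.

120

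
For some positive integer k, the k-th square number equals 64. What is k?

We need n² = 64, so n = √64 = 8.

8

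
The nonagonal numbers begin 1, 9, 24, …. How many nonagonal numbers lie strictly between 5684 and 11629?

17

The n-th nonagonal number is n(7n−5)/2.
Smallest index with value > 5684: n = 41 (giving 5781).
Largest index with value < 11629: n = 57 (giving 11229).
Indices 41 through 57: 17 terms.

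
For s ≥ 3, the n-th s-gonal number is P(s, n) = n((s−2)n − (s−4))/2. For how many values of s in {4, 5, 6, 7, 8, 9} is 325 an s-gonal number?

s = 4: P(4, 18) = 324 and P(4, 19) = 361; 325 is not s-gonal.
s = 5: P(5, 14) = 287 and P(5, 15) = 330; 325 is not s-gonal.
s = 6: P(6, 13) = 325. ✓
s = 7: P(7, 11) = 286 and P(7, 12) = 342; 325 is not s-gonal.
s = 8: P(8, 10) = 280 and P(8, 11) = 341; 325 is not s-gonal.
s = 9: P(9, 10) = 325. ✓
Hits: s ∈ {6, 9} → 2.

2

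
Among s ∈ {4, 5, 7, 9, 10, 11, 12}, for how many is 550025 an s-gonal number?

s = 4: P(4, 741) = 549081 and P(4, 742) = 550564; 550025 is not s-gonal.
s = 5: P(5, 605) = 548735 and P(5, 606) = 550551; 550025 is not s-gonal.
s = 7: P(7, 469) = 549199 and P(7, 470) = 551545; 550025 is not s-gonal.
s = 9: P(9, 396) = 547866 and P(9, 397) = 550639; 550025 is not s-gonal.
s = 10: P(10, 371) = 549451 and P(10, 372) = 552420; 550025 is not s-gonal.
s = 11: P(11, 350) = 550025. ✓
s = 12: P(12, 332) = 549792 and P(12, 333) = 553113; 550025 is not s-gonal.
Hits: s ∈ {11} → 1.

1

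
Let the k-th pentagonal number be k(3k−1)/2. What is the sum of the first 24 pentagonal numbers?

Σ i(3i−1)/2 = (3Σi² − Σi) / 2 over i = 1..24.
Σi = 300 and Σi² = 4900.
(3·4900 − 1·300) / 2 = 14400/2 = 7200.

7200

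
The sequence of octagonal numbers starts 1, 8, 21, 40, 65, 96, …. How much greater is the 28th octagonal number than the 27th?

163

Consecutive octagonal numbers differ by 6n − 5: here 6·28 − 5 = 163.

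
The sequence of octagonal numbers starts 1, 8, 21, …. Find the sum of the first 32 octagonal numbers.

Σ i(3i−2) = 3Σi² − 2Σi over i = 1..32.
Σi = 528 and Σi² = 11440.
3·11440 − 2·528 = 33264.

33264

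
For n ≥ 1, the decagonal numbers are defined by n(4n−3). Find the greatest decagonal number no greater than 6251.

Solve n(4n−3) ≤ 6251 for integer n.
n = 39 gives 5967 ≤ 6251, while n = 40 gives 6280 > 6251; so the answer is 5967.

5967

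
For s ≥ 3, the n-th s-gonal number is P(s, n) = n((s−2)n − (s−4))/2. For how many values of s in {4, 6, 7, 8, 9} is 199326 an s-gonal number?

1

s = 4: P(4, 446) = 198916 and P(4, 447) = 199809; 199326 is not s-gonal.
s = 6: P(6, 315) = 198135 and P(6, 316) = 199396; 199326 is not s-gonal.
s = 7: P(7, 282) = 198387 and P(7, 283) = 199798; 199326 is not s-gonal.
s = 8: P(8, 258) = 199176 and P(8, 259) = 200725; 199326 is not s-gonal.
s = 9: P(9, 239) = 199326. ✓
Hits: s ∈ {9} → 1.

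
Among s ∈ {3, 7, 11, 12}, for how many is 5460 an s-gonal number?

1

s = 3: P(3, 104) = 5460. ✓
s = 7: P(7, 47) = 5452 and P(7, 48) = 5688; 5460 is not s-gonal.
s = 11: P(11, 35) = 5390 and P(11, 36) = 5706; 5460 is not s-gonal.
s = 12: P(12, 33) = 5313 and P(12, 34) = 5644; 5460 is not s-gonal.
Hits: s ∈ {3} → 1.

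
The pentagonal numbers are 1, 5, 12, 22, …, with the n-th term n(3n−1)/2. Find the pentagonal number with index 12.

210

The 12th pentagonal number is n(3n−1)/2 with n = 12.
12·(3·12 − 1)/2 = 12·35/2 = 210.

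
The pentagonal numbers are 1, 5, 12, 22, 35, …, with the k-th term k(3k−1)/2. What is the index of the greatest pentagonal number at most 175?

10

Solve n(3n−1)/2 ≤ 175 for integer n.
n = 10 gives 145 ≤ 175, while n = 11 gives 176 > 175; so the answer is index 10.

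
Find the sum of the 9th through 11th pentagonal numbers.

Σ i(3i−1)/2 = (3Σi² − Σi) / 2 over i = 9..11.
Σi = 66 − 36 = 30 and Σi² = 506 − 204 = 302.
(3·302 − 1·30) / 2 = 876/2 = 438.

438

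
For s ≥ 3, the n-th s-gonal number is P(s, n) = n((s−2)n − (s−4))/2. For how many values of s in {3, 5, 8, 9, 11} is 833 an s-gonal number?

s = 3: P(3, 40) = 820 and P(3, 41) = 861; 833 is not s-gonal.
s = 5: P(5, 23) = 782 and P(5, 24) = 852; 833 is not s-gonal.
s = 8: P(8, 17) = 833. ✓
s = 9: P(9, 15) = 750 and P(9, 16) = 856; 833 is not s-gonal.
s = 11: P(11, 14) = 833. ✓
Hits: s ∈ {8, 11} → 2.

2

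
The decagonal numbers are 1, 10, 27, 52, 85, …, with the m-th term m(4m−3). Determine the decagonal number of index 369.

543537

369·(4·369 − 3) = 369·1473 = 543537.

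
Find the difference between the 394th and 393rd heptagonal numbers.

Consecutive heptagonal numbers differ by 5n − 4: here 5·394 − 4 = 1966.

1966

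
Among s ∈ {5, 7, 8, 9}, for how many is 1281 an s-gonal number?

1

s = 5: P(5, 29) = 1247 and P(5, 30) = 1335; 1281 is not s-gonal.
s = 7: P(7, 22) = 1177 and P(7, 23) = 1288; 1281 is not s-gonal.
s = 8: P(8, 21) = 1281. ✓
s = 9: P(9, 19) = 1216 and P(9, 20) = 1350; 1281 is not s-gonal.
Hits: s ∈ {8} → 1.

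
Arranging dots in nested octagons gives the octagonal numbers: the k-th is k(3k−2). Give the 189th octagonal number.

106785

189·(3·189 − 2) = 189·565 = 106785.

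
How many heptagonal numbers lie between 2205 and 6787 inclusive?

The n-th heptagonal number is n(5n−3)/2.
Smallest index with value ≥ 2205: n = 30 (giving 2205).
Largest index with value ≤ 6787: n = 52 (giving 6682).
Indices 30 through 52: 23 terms.

23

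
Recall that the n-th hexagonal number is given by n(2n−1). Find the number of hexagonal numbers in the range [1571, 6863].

The n-th hexagonal number is n(2n−1).
Smallest index with value ≥ 1571: n = 29 (giving 1653).
Largest index with value ≤ 6863: n = 58 (giving 6670).
Indices 29 through 58: 30 terms.

30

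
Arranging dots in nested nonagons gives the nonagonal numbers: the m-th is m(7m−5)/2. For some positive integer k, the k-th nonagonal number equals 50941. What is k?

Set n(7n−5)/2 = 50941, giving 7n² − 5n − 101882 = 0.
So n = (5 + 1689) / 14 = 1694/14 = 121.

121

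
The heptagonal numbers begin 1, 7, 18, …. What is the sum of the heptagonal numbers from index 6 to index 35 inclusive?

36215

Σ i(5i−3)/2 = (5Σi² − 3Σi) / 2 over i = 6..35.
Σi = 630 − 15 = 615 and Σi² = 14910 − 55 = 14855.
(5·14855 − 3·615) / 2 = 72430/2 = 36215.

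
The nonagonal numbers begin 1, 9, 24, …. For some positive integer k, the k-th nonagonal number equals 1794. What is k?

Set n(7n−5)/2 = 1794, giving 7n² − 5n − 3588 = 0.
The discriminant is 25 + 56·1794 = 100489, and √100489 = 317.
So n = (5 + 317) / 14 = 322/14 = 23.
Check: 23·(7·23 − 5)/2 = 1794. ✓

23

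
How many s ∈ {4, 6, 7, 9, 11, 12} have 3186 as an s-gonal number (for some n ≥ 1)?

2

s = 4: P(4, 56) = 3136 and P(4, 57) = 3249; 3186 is not s-gonal.
s = 6: P(6, 40) = 3160 and P(6, 41) = 3321; 3186 is not s-gonal.
s = 7: P(7, 36) = 3186. ✓
s = 9: P(9, 30) = 3075 and P(9, 31) = 3286; 3186 is not s-gonal.
s = 11: P(11, 27) = 3186. ✓
s = 12: P(12, 25) = 3025 and P(12, 26) = 3276; 3186 is not s-gonal.
Hits: s ∈ {7, 11} → 2.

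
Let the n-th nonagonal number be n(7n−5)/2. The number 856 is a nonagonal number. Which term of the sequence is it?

Set n(7n−5)/2 = 856, giving 7n² − 5n − 1712 = 0.
The discriminant is 25 + 56·856 = 47961, and √47961 = 219.
So n = (5 + 219) / 14 = 224/14 = 16.

16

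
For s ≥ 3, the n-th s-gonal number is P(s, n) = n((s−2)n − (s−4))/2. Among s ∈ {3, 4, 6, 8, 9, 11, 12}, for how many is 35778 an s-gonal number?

2

s = 3: P(3, 267) = 35778. ✓
s = 4: P(4, 189) = 35721 and P(4, 190) = 36100; 35778 is not s-gonal.
s = 6: P(6, 134) = 35778. ✓
s = 8: P(8, 109) = 35425 and P(8, 110) = 36080; 35778 is not s-gonal.
s = 9: P(9, 101) = 35451 and P(9, 102) = 36159; 35778 is not s-gonal.
s = 11: P(11, 89) = 35333 and P(11, 90) = 36135; 35778 is not s-gonal.
s = 12: P(12, 84) = 34944 and P(12, 85) = 35785; 35778 is not s-gonal.
Hits: s ∈ {3, 6} → 2.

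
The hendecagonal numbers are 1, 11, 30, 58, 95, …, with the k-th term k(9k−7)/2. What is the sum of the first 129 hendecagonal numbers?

3228225

Σ i(9i−7)/2 = (9Σi² − 7Σi) / 2 over i = 1..129.
Σi = 8385 and Σi² = 723905.
(9·723905 − 7·8385) / 2 = 6456450/2 = 3228225.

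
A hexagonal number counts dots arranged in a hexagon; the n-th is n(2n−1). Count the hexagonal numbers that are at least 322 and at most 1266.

13

The n-th hexagonal number is n(2n−1).
Smallest index with value ≥ 322: n = 13 (giving 325).
Largest index with value ≤ 1266: n = 25 (giving 1225).
Indices 13 through 25: 13 terms.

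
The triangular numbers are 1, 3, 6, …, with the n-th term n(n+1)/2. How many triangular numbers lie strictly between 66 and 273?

The n-th triangular number is n(n+1)/2.
Smallest index with value > 66: n = 12 (giving 78).
Largest index with value < 273: n = 22 (giving 253).
Indices 12 through 22: 11 terms.

11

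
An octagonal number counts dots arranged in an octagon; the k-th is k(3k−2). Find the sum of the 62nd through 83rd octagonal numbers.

Σ i(3i−2) = 3Σi² − 2Σi over i = 62..83.
Σi = 3486 − 1891 = 1595 and Σi² = 194054 − 77531 = 116523.
3·116523 − 2·1595 = 346379.

346379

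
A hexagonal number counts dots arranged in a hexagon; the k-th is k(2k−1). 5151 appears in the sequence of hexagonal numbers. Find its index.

Set n(2n−1) = 5151, giving 2n² − n − 5151 = 0.
The discriminant is 1 + 8·5151 = 41209, and √41209 = 203.
So n = (1 + 203) / 4 = 204/4 = 51.

51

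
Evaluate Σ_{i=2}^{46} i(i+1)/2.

17295

Σ i(i+1)/2 = (Σi² + Σi) / 2 over i = 2..46.
Σi = 1081 − 1 = 1080 and Σi² = 33511 − 1 = 33510.
(1·33510 + 1·1080) / 2 = 34590/2 = 17295.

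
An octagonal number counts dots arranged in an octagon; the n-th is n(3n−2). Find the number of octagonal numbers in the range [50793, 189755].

The n-th octagonal number is n(3n−2).
Smallest index with value ≥ 50793: n = 131 (giving 51221).
Largest index with value ≤ 189755: n = 251 (giving 188501).
Indices 131 through 251: 121 terms.

121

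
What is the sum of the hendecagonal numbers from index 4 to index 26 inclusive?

Σ i(9i−7)/2 = (9Σi² − 7Σi) / 2 over i = 4..26.
Σi = 351 − 6 = 345 and Σi² = 6201 − 14 = 6187.
(9·6187 − 7·345) / 2 = 53268/2 = 26634.

26634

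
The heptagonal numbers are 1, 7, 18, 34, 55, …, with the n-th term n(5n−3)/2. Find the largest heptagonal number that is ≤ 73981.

Solve n(5n−3)/2 ≤ 73981 for integer n.
n = 172 gives 73702 ≤ 73981, while n = 173 gives 74563 > 73981; so the answer is 73702.

73702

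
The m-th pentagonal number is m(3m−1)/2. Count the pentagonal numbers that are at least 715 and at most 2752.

The n-th pentagonal number is n(3n−1)/2.
Smallest index with value ≥ 715: n = 22 (giving 715).
Largest index with value ≤ 2752: n = 43 (giving 2752).
Indices 22 through 43: 22 terms.

22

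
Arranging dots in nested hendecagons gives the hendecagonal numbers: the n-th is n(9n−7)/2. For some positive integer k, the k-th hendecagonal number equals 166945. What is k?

193

Set n(9n−7)/2 = 166945, giving 9n² − 7n − 333890 = 0.
So n = (7 + 3467) / 18 = 3474/18 = 193.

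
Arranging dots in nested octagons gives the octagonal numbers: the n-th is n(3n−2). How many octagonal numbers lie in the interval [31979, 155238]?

124

The n-th octagonal number is n(3n−2).
Smallest index with value ≥ 31979: n = 104 (giving 32240).
Largest index with value ≤ 155238: n = 227 (giving 154133).
Indices 104 through 227: 124 terms.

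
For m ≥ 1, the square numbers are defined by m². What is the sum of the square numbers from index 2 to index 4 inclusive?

29

Σ_{i=2}^{4} i² = 30 − 1 = 29.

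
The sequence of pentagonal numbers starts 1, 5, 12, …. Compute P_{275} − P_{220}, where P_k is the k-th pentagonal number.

40810

275·(3·275 − 1)/2 = 113300 and 220·(3·220 − 1)/2 = 72490.
Difference: 113300 − 72490 = 40810.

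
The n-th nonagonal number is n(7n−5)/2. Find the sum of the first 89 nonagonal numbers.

Σ i(7i−5)/2 = (7Σi² − 5Σi) / 2 over i = 1..89.
Σi = 4005 and Σi² = 238965.
(7·238965 − 5·4005) / 2 = 1652730/2 = 826365.

826365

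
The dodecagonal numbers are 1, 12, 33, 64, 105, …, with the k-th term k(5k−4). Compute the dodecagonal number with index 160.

127360

160·(5·160 − 4) = 160·796 = 127360.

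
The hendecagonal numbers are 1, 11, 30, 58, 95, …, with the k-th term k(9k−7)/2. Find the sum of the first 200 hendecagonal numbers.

12019800

Σ i(9i−7)/2 = (9Σi² − 7Σi) / 2 over i = 1..200.
Σi = 20100 and Σi² = 2686700.
(9·2686700 − 7·20100) / 2 = 24039600/2 = 12019800.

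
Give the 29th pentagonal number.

The 29th pentagonal number is n(3n−1)/2 with n = 29.
29·(3·29 − 1)/2 = 29·86/2 = 29·43 = 1247.

1247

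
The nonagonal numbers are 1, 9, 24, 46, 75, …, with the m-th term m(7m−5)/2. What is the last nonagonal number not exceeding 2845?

2674

Solve n(7n−5)/2 ≤ 2845 for integer n.
n = 28 gives 2674 ≤ 2845, while n = 29 gives 2871 > 2845; so the answer is 2674.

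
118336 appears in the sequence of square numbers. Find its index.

We need n² = 118336, so n = √118336 = 344.

344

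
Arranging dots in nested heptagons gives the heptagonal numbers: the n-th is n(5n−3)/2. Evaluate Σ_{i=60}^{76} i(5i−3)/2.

Σ i(5i−3)/2 = (5Σi² − 3Σi) / 2 over i = 60..76.
Σi = 2926 − 1770 = 1156 and Σi² = 149226 − 70210 = 79016.
(5·79016 − 3·1156) / 2 = 391612/2 = 195806.

195806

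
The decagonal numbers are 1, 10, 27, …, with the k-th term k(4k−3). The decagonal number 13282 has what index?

Set n(4n−3) = 13282, giving 4n² − 3n − 13282 = 0.
So n = (3 + 461) / 8 = 464/8 = 58.

58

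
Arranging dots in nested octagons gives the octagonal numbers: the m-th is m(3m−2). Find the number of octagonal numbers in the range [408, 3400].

The n-th octagonal number is n(3n−2).
Smallest index with value ≥ 408: n = 12 (giving 408).
Largest index with value ≤ 3400: n = 34 (giving 3400).
Indices 12 through 34: 23 terms.

23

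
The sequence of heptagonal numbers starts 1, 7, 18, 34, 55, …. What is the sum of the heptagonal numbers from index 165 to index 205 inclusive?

Σ i(5i−3)/2 = (5Σi² − 3Σi) / 2 over i = 165..205.
Σi = 21115 − 13530 = 7585 and Σi² = 2892755 − 1483790 = 1408965.
(5·1408965 − 3·7585) / 2 = 7022070/2 = 3511035.

3511035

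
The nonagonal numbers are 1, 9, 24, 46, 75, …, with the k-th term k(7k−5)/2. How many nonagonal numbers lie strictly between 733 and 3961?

The n-th nonagonal number is n(7n−5)/2.
Smallest index with value > 733: n = 15 (giving 750).
Largest index with value < 3961: n = 33 (giving 3729).
Indices 15 through 33: 19 terms.

19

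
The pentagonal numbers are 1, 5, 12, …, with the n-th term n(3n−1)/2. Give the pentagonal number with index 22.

715

22·(3·22 − 1)/2 = 22·65/2 = 715.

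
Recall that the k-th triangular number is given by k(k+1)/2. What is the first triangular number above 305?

Solve n(n+1)/2 > 305 for integer n.
The largest n with value ≤ 305 is 24 (since 300 ≤ 305 < 325), so the first above is n = 25, value 325.

325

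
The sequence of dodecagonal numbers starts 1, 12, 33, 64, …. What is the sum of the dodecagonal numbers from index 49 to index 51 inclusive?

Σ i(5i−4) = 5Σi² − 4Σi over i = 49..51.
Σi = 1326 − 1176 = 150 and Σi² = 45526 − 38024 = 7502.
5·7502 − 4·150 = 36910.

36910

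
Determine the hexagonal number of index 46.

46·(2·46 − 1) = 46·91 = 4186.

4186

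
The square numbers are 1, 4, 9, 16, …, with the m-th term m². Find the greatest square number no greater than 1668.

1600

Solve n² ≤ 1668 for integer n.
n = 40 gives 1600 ≤ 1668, while n = 41 gives 1681 > 1668; so the answer is 1600.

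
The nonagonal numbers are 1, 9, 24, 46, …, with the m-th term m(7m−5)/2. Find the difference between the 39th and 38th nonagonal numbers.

Consecutive nonagonal numbers differ by 7n − 6: here 7·39 − 6 = 267.

267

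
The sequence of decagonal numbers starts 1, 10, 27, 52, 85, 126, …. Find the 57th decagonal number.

12825

57·(4·57 − 3) = 57·225 = 12825.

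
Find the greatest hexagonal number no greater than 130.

Solve n(2n−1) ≤ 130 for integer n.
n = 8 gives 120 ≤ 130, while n = 9 gives 153 > 130; so the answer is 120.

120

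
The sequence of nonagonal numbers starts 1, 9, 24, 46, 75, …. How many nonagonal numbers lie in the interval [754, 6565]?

28

The n-th nonagonal number is n(7n−5)/2.
Smallest index with value ≥ 754: n = 16 (giving 856).
Largest index with value ≤ 6565: n = 43 (giving 6364).
Indices 16 through 43: 28 terms.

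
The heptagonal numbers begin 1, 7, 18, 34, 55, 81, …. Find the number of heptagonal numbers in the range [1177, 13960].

54

The n-th heptagonal number is n(5n−3)/2.
Smallest index with value ≥ 1177: n = 22 (giving 1177).
Largest index with value ≤ 13960: n = 75 (giving 13950).
Indices 22 through 75: 54 terms.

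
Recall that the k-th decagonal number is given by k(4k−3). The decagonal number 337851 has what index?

291

Set n(4n−3) = 337851, giving 4n² − 3n − 337851 = 0.
The discriminant is 9 + 16·337851 = 5405625, and √5405625 = 2325.
So n = (3 + 2325) / 8 = 2328/8 = 291.
Check: 291·(4·291 − 3) = 337851. ✓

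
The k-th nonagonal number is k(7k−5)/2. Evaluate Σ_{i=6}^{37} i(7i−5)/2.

59600

Σ i(7i−5)/2 = (7Σi² − 5Σi) / 2 over i = 6..37.
Σi = 703 − 15 = 688 and Σi² = 17575 − 55 = 17520.
(7·17520 − 5·688) / 2 = 119200/2 = 59600.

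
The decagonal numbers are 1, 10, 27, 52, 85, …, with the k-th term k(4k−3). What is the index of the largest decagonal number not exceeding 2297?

Solve n(4n−3) ≤ 2297 for integer n.
n = 24 gives 2232 ≤ 2297, while n = 25 gives 2425 > 2297; so the answer is index 24.

24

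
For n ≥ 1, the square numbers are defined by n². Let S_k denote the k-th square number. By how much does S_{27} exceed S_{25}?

27² = 729 and 25² = 625.
Difference: 729 − 625 = 104.

104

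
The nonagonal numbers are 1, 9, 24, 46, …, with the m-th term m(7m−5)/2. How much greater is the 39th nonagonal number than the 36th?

780

39·(7·39 − 5)/2 = 5226 and 36·(7·36 − 5)/2 = 4446.
Difference: 5226 − 4446 = 780.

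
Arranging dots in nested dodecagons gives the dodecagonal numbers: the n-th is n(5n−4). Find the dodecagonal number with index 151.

113401

151·(5·151 − 4) = 151·751 = 113401.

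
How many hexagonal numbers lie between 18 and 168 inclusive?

The n-th hexagonal number is n(2n−1).
Smallest index with value ≥ 18: n = 4 (giving 28).
Largest index with value ≤ 168: n = 9 (giving 153).
Indices 4 through 9: 6 terms.

6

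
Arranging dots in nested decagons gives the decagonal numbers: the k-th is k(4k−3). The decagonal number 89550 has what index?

Set n(4n−3) = 89550, giving 4n² − 3n − 89550 = 0.
The discriminant is 9 + 16·89550 = 1432809, and √1432809 = 1197.
So n = (3 + 1197) / 8 = 1200/8 = 150.

150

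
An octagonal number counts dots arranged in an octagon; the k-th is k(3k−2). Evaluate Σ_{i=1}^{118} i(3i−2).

1649935

Σ i(3i−2) = 3Σi² − 2Σi over i = 1..118.
Σi = 7021 and Σi² = 554659.
3·554659 − 2·7021 = 1649935.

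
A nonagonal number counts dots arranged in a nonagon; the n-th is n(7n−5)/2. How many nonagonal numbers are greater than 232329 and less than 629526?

166

The n-th nonagonal number is n(7n−5)/2.
Smallest index with value > 232329: n = 259 (giving 234136).
Largest index with value < 629526: n = 424 (giving 628156).
Indices 259 through 424: 166 terms.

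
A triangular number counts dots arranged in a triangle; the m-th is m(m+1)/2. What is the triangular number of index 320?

51360

320·321/2 = 102720/2 = 51360.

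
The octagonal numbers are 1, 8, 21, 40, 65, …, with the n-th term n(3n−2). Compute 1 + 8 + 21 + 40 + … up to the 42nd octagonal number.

Σ i(3i−2) = 3Σi² − 2Σi over i = 1..42.
Σi = 903 and Σi² = 25585.
3·25585 − 2·903 = 74949.

74949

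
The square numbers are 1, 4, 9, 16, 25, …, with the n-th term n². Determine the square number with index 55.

The 55th square number is n² with n = 55.
55² = 3025.

3025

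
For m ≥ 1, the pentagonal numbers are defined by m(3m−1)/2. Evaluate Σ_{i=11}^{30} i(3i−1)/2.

Σ i(3i−1)/2 = (3Σi² − Σi) / 2 over i = 11..30.
Σi = 465 − 55 = 410 and Σi² = 9455 − 385 = 9070.
(3·9070 − 1·410) / 2 = 26800/2 = 13400.

13400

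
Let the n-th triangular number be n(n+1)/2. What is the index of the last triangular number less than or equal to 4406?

93

Solve n(n+1)/2 ≤ 4406 for integer n.
n = 93 gives 4371 ≤ 4406, while n = 94 gives 4465 > 4406; so the answer is index 93.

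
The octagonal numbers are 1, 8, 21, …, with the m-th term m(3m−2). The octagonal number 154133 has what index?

Set n(3n−2) = 154133, giving 3n² − 2n − 154133 = 0.
The discriminant is 4 + 12·154133 = 1849600, and √1849600 = 1360.
So n = (2 + 1360) / 6 = 1362/6 = 227.

227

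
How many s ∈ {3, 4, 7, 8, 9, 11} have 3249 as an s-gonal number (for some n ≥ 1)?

s = 3: P(3, 80) = 3240 and P(3, 81) = 3321; 3249 is not s-gonal.
s = 4: P(4, 57) = 3249. ✓
s = 7: P(7, 36) = 3186 and P(7, 37) = 3367; 3249 is not s-gonal.
s = 8: P(8, 33) = 3201 and P(8, 34) = 3400; 3249 is not s-gonal.
s = 9: P(9, 30) = 3075 and P(9, 31) = 3286; 3249 is not s-gonal.
s = 11: P(11, 27) = 3186 and P(11, 28) = 3430; 3249 is not s-gonal.
Hits: s ∈ {4} → 1.

1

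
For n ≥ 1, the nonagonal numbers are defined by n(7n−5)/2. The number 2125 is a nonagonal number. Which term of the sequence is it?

25

Set n(7n−5)/2 = 2125, giving 7n² − 5n − 4250 = 0.
So n = (5 + 345) / 14 = 350/14 = 25.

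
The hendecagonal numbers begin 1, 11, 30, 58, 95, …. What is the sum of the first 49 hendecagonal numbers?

177625

Σ i(9i−7)/2 = (9Σi² − 7Σi) / 2 over i = 1..49.
Σi = 1225 and Σi² = 40425.
(9·40425 − 7·1225) / 2 = 355250/2 = 177625.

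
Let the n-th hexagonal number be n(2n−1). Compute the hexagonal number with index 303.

The 303rd hexagonal number is n(2n−1) with n = 303.
303·(2·303 − 1) = 303·605 = 183315.

183315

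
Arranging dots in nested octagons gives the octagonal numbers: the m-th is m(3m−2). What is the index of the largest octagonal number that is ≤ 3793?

Solve n(3n−2) ≤ 3793 for integer n.
n = 35 gives 3605 ≤ 3793, while n = 36 gives 3816 > 3793; so the answer is index 35.

35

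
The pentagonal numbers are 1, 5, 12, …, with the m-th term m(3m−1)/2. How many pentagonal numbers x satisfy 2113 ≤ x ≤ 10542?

47

The n-th pentagonal number is n(3n−1)/2.
Smallest index with value ≥ 2113: n = 38 (giving 2147).
Largest index with value ≤ 10542: n = 84 (giving 10542).
Indices 38 through 84: 47 terms.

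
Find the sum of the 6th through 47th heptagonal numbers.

Σ i(5i−3)/2 = (5Σi² − 3Σi) / 2 over i = 6..47.
Σi = 1128 − 15 = 1113 and Σi² = 35720 − 55 = 35665.
(5·35665 − 3·1113) / 2 = 174986/2 = 87493.

87493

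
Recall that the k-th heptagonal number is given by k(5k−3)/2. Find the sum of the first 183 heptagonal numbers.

5123756

Σ i(5i−3)/2 = (5Σi² − 3Σi) / 2 over i = 1..183.
Σi = 16836 and Σi² = 2059604.
(5·2059604 − 3·16836) / 2 = 10247512/2 = 5123756.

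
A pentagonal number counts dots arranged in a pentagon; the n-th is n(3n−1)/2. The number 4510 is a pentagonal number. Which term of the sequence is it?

Set n(3n−1)/2 = 4510, giving 3n² − n − 9020 = 0.
The discriminant is 1 + 24·4510 = 108241, and √108241 = 329.
So n = (1 + 329) / 6 = 330/6 = 55.

55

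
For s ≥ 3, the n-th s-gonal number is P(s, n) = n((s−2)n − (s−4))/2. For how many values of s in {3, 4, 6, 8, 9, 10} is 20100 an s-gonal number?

1

s = 3: P(3, 200) = 20100. ✓
s = 4: P(4, 141) = 19881 and P(4, 142) = 20164; 20100 is not s-gonal.
s = 6: P(6, 100) = 19900 and P(6, 101) = 20301; 20100 is not s-gonal.
s = 8: P(8, 82) = 20008 and P(8, 83) = 20501; 20100 is not s-gonal.
s = 9: P(9, 76) = 20026 and P(9, 77) = 20559; 20100 is not s-gonal.
s = 10: P(10, 71) = 19951 and P(10, 72) = 20520; 20100 is not s-gonal.
Hits: s ∈ {3} → 1.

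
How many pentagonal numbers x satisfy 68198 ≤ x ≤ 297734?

232

The n-th pentagonal number is n(3n−1)/2.
Smallest index with value ≥ 68198: n = 214 (giving 68587).
Largest index with value ≤ 297734: n = 445 (giving 296815).
Indices 214 through 445: 232 terms.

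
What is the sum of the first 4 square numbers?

Σ_{i=1}^{4} i² = 4·5·9/6 = 30.

30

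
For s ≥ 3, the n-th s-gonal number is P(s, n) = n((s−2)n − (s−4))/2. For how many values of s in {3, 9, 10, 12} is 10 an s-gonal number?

2

s = 3: P(3, 4) = 10. ✓
s = 9: P(9, 2) = 9 and P(9, 3) = 24; 10 is not s-gonal.
s = 10: P(10, 2) = 10. ✓
s = 12: P(12, 1) = 1 and P(12, 2) = 12; 10 is not s-gonal.
Hits: s ∈ {3, 10} → 2.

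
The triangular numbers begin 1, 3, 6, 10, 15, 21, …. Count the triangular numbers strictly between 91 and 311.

The n-th triangular number is n(n+1)/2.
Smallest index with value > 91: n = 14 (giving 105).
Largest index with value < 311: n = 24 (giving 300).
Indices 14 through 24: 11 terms.

11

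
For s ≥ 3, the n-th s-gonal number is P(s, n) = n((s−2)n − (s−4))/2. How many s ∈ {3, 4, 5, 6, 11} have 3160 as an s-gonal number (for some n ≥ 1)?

s = 3: P(3, 79) = 3160. ✓
s = 4: P(4, 56) = 3136 and P(4, 57) = 3249; 3160 is not s-gonal.
s = 5: P(5, 46) = 3151 and P(5, 47) = 3290; 3160 is not s-gonal.
s = 6: P(6, 40) = 3160. ✓
s = 11: P(11, 26) = 2951 and P(11, 27) = 3186; 3160 is not s-gonal.
Hits: s ∈ {3, 6} → 2.

2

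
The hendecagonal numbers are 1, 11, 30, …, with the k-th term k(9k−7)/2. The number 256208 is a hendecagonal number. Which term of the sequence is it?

Set n(9n−7)/2 = 256208, giving 9n² − 7n − 512416 = 0.
The discriminant is 49 + 72·256208 = 18447025, and √18447025 = 4295.
So n = (7 + 4295) / 18 = 4302/18 = 239.
Check: 239·(9·239 − 7)/2 = 256208. ✓

239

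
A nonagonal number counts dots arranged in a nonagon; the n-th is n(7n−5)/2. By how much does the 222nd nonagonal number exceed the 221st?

Consecutive nonagonal numbers differ by 7n − 6: here 7·222 − 6 = 1548.

1548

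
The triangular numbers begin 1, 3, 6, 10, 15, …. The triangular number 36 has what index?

8

Set n(n+1)/2 = 36, giving n² + n − 72 = 0.
The discriminant is 1 + 8·36 = 289, and √289 = 17.
So n = (-1 + 17) / 2 = 16/2 = 8.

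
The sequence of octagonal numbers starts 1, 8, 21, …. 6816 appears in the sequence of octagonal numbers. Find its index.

Set n(3n−2) = 6816, giving 3n² − 2n − 6816 = 0.
The discriminant is 4 + 12·6816 = 81796, and √81796 = 286.
So n = (2 + 286) / 6 = 288/6 = 48.
Check: 48·(3·48 − 2) = 6816. ✓

48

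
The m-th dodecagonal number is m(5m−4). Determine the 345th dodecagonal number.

The 345th dodecagonal number is n(5n−4) with n = 345.
345·(5·345 − 4) = 345·1721 = 593745.

593745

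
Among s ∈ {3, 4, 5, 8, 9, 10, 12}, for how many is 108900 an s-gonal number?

1

s = 3: P(3, 466) = 108811 and P(3, 467) = 109278; 108900 is not s-gonal.
s = 4: P(4, 330) = 108900. ✓
s = 5: P(5, 269) = 108407 and P(5, 270) = 109215; 108900 is not s-gonal.
s = 8: P(8, 190) = 107920 and P(8, 191) = 109061; 108900 is not s-gonal.
s = 9: P(9, 176) = 107976 and P(9, 177) = 109209; 108900 is not s-gonal.
s = 10: P(10, 165) = 108405 and P(10, 166) = 109726; 108900 is not s-gonal.
s = 12: P(12, 147) = 107457 and P(12, 148) = 108928; 108900 is not s-gonal.
Hits: s ∈ {4} → 1.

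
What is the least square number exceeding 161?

169

Solve n² > 161 for integer n.
The largest n with value ≤ 161 is 12 (since 144 ≤ 161 < 169), so the first above is n = 13, value 169.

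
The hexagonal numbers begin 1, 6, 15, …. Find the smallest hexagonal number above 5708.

Solve n(2n−1) > 5708 for integer n.
The largest n with value ≤ 5708 is 53 (since 5565 ≤ 5708 < 5778), so the first above is n = 54, value 5778.

5778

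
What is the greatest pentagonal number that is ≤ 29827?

Solve n(3n−1)/2 ≤ 29827 for integer n.
n = 141 gives 29751 ≤ 29827, while n = 142 gives 30175 > 29827; so the answer is 29751.

29751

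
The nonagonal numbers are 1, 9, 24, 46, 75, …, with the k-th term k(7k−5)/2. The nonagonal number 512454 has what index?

Set n(7n−5)/2 = 512454, giving 7n² − 5n − 1024908 = 0.
The discriminant is 25 + 56·512454 = 28697449, and √28697449 = 5357.
So n = (5 + 5357) / 14 = 5362/14 = 383.
Check: 383·(7·383 − 5)/2 = 512454. ✓

383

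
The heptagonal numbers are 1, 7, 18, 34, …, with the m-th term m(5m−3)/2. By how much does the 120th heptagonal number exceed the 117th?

120·(5·120 − 3)/2 = 35820 and 117·(5·117 − 3)/2 = 34047.
Difference: 35820 − 34047 = 1773.

1773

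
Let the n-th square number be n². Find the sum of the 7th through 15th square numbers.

Σ_{i=7}^{15} i² = 1240 − 91 = 1149.

1149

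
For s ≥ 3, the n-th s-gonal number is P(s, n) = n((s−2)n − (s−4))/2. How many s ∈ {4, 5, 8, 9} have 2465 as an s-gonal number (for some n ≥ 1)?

s = 4: P(4, 49) = 2401 and P(4, 50) = 2500; 2465 is not s-gonal.
s = 5: P(5, 40) = 2380 and P(5, 41) = 2501; 2465 is not s-gonal.
s = 8: P(8, 29) = 2465. ✓
s = 9: P(9, 26) = 2301 and P(9, 27) = 2484; 2465 is not s-gonal.
Hits: s ∈ {8} → 1.

1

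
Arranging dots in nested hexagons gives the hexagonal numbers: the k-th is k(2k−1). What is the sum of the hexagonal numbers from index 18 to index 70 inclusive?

227688

Σ i(2i−1) = 2Σi² − Σi over i = 18..70.
Σi = 2485 − 153 = 2332 and Σi² = 116795 − 1785 = 115010.
2·115010 − 1·2332 = 227688.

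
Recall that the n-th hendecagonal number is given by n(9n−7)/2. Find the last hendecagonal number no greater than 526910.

Solve n(9n−7)/2 ≤ 526910 for integer n.
n = 342 gives 525141 ≤ 526910, while n = 343 gives 528220 > 526910; so the answer is 525141.

525141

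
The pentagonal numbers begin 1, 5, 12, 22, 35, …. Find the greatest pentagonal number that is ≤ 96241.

95887

Solve n(3n−1)/2 ≤ 96241 for integer n.
n = 253 gives 95887 ≤ 96241, while n = 254 gives 96647 > 96241; so the answer is 95887.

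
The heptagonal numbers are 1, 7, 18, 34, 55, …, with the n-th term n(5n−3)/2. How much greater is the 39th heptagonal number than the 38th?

Consecutive heptagonal numbers differ by 5n − 4: here 5·39 − 4 = 191.

191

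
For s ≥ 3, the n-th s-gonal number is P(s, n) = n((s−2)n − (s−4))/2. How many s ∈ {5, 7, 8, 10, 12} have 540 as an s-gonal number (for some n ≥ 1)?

s = 5: P(5, 19) = 532 and P(5, 20) = 590; 540 is not s-gonal.
s = 7: P(7, 15) = 540. ✓
s = 8: P(8, 13) = 481 and P(8, 14) = 560; 540 is not s-gonal.
s = 10: P(10, 12) = 540. ✓
s = 12: P(12, 10) = 460 and P(12, 11) = 561; 540 is not s-gonal.
Hits: s ∈ {7, 10} → 2.

2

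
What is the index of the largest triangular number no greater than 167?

Solve n(n+1)/2 ≤ 167 for integer n.
n = 17 gives 153 ≤ 167, while n = 18 gives 171 > 167; so the answer is index 17.

17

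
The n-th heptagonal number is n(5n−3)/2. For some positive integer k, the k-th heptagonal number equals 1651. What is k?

26

Set n(5n−3)/2 = 1651, giving 5n² − 3n − 3302 = 0.
The discriminant is 9 + 40·1651 = 66049, and √66049 = 257.
So n = (3 + 257) / 10 = 260/10 = 26.
Check: 26·(5·26 − 3)/2 = 1651. ✓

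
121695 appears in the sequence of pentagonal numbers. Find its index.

285

Set n(3n−1)/2 = 121695, giving 3n² − n − 243390 = 0.
The discriminant is 1 + 24·121695 = 2920681, and √2920681 = 1709.
So n = (1 + 1709) / 6 = 1710/6 = 285.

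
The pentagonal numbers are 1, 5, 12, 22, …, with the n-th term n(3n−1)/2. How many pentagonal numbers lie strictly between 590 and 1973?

16

The n-th pentagonal number is n(3n−1)/2.
Smallest index with value > 590: n = 21 (giving 651).
Largest index with value < 1973: n = 36 (giving 1926).
Indices 21 through 36: 16 terms.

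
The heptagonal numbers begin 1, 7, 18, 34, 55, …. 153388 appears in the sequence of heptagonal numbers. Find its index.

Set n(5n−3)/2 = 153388, giving 5n² − 3n − 306776 = 0.
The discriminant is 9 + 40·153388 = 6135529, and √6135529 = 2477.
So n = (3 + 2477) / 10 = 2480/10 = 248.

248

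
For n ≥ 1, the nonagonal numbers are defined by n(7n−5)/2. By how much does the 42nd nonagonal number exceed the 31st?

42·(7·42 − 5)/2 = 6069 and 31·(7·31 − 5)/2 = 3286.
Difference: 6069 − 3286 = 2783.

2783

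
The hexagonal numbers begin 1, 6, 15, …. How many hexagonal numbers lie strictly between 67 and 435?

The n-th hexagonal number is n(2n−1).
Smallest index with value > 67: n = 7 (giving 91).
Largest index with value < 435: n = 14 (giving 378).
Indices 7 through 14: 8 terms.

8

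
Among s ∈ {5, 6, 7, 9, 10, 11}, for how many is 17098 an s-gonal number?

1

s = 5: P(5, 106) = 16801 and P(5, 107) = 17120; 17098 is not s-gonal.
s = 6: P(6, 92) = 16836 and P(6, 93) = 17205; 17098 is not s-gonal.
s = 7: P(7, 83) = 17098. ✓
s = 9: P(9, 70) = 16975 and P(9, 71) = 17466; 17098 is not s-gonal.
s = 10: P(10, 65) = 16705 and P(10, 66) = 17226; 17098 is not s-gonal.
s = 11: P(11, 62) = 17081 and P(11, 63) = 17640; 17098 is not s-gonal.
Hits: s ∈ {7} → 1.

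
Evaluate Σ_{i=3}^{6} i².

86

Σ_{i=3}^{6} i² = 91 − 5 = 86.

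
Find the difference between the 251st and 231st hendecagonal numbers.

251·(9·251 − 7)/2 = 282626 and 231·(9·231 − 7)/2 = 239316.
Difference: 282626 − 239316 = 43310.

43310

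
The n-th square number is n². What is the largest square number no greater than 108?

Solve n² ≤ 108 for integer n.
n = 10 gives 100 ≤ 108, while n = 11 gives 121 > 108; so the answer is 100.

100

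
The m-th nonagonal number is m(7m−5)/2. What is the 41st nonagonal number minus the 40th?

281

Consecutive nonagonal numbers differ by 7n − 6: here 7·41 − 6 = 281.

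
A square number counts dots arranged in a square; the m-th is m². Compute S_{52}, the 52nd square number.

2704

52² = 2704.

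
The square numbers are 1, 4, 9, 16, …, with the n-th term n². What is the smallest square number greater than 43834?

Solve n² > 43834 for integer n.
The largest n with value ≤ 43834 is 209 (since 43681 ≤ 43834 < 44100), so the first above is n = 210, value 44100.

44100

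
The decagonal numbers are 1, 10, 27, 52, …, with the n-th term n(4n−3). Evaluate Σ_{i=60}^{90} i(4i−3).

700445

Σ i(4i−3) = 4Σi² − 3Σi over i = 60..90.
Σi = 4095 − 1770 = 2325 and Σi² = 247065 − 70210 = 176855.
4·176855 − 3·2325 = 700445.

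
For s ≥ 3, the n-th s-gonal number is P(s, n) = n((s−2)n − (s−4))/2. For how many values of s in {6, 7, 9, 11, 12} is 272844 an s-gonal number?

1

s = 6: P(6, 369) = 271953 and P(6, 370) = 273430; 272844 is not s-gonal.
s = 7: P(7, 330) = 271755 and P(7, 331) = 273406; 272844 is not s-gonal.
s = 9: P(9, 279) = 271746 and P(9, 280) = 273700; 272844 is not s-gonal.
s = 11: P(11, 246) = 271461 and P(11, 247) = 273676; 272844 is not s-gonal.
s = 12: P(12, 234) = 272844. ✓
Hits: s ∈ {12} → 1.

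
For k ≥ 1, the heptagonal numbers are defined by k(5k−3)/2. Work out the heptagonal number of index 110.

The 110th heptagonal number is n(5n−3)/2 with n = 110.
110·(5·110 − 3)/2 = 110·547/2 = 30085.

30085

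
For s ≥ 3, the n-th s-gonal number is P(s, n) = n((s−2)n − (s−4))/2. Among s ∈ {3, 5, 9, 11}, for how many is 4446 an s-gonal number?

s = 3: P(3, 93) = 4371 and P(3, 94) = 4465; 4446 is not s-gonal.
s = 5: P(5, 54) = 4347 and P(5, 55) = 4510; 4446 is not s-gonal.
s = 9: P(9, 36) = 4446. ✓
s = 11: P(11, 31) = 4216 and P(11, 32) = 4496; 4446 is not s-gonal.
Hits: s ∈ {9} → 1.

1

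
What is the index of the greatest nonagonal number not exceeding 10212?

54

Solve n(7n−5)/2 ≤ 10212 for integer n.
n = 54 gives 10071 ≤ 10212, while n = 55 gives 10450 > 10212; so the answer is index 54.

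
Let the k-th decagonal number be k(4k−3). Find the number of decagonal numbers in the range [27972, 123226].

The n-th decagonal number is n(4n−3).
Smallest index with value ≥ 27972: n = 84 (giving 27972).
Largest index with value ≤ 123226: n = 175 (giving 121975).
Indices 84 through 175: 92 terms.

92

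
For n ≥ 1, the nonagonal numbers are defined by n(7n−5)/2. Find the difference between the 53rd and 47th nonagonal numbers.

53·(7·53 − 5)/2 = 9699 and 47·(7·47 − 5)/2 = 7614.
Difference: 9699 − 7614 = 2085.

2085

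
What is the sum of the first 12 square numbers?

650

Σ_{i=1}^{12} i² = 12·13·25/6 = 650.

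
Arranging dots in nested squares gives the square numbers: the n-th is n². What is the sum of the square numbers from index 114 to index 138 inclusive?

Σ_{i=114}^{138} i² = 885569 − 487369 = 398200.

398200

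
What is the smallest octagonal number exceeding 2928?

3008

Solve n(3n−2) > 2928 for integer n.
The largest n with value ≤ 2928 is 31 (since 2821 ≤ 2928 < 3008), so the first above is n = 32, value 3008.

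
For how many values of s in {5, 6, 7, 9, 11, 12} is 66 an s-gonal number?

1

s = 5: P(5, 6) = 51 and P(5, 7) = 70; 66 is not s-gonal.
s = 6: P(6, 6) = 66. ✓
s = 7: P(7, 5) = 55 and P(7, 6) = 81; 66 is not s-gonal.
s = 9: P(9, 4) = 46 and P(9, 5) = 75; 66 is not s-gonal.
s = 11: P(11, 4) = 58 and P(11, 5) = 95; 66 is not s-gonal.
s = 12: P(12, 4) = 64 and P(12, 5) = 105; 66 is not s-gonal.
Hits: s ∈ {6} → 1.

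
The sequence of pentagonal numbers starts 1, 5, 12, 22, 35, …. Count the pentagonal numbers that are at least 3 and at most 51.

The n-th pentagonal number is n(3n−1)/2.
Smallest index with value ≥ 3: n = 2 (giving 5).
Largest index with value ≤ 51: n = 6 (giving 51).
Indices 2 through 6: 5 terms.

5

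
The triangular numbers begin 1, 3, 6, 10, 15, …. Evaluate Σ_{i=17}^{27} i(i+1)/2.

Σ i(i+1)/2 = (Σi² + Σi) / 2 over i = 17..27.
Σi = 378 − 136 = 242 and Σi² = 6930 − 1496 = 5434.
(1·5434 + 1·242) / 2 = 5676/2 = 2838.

2838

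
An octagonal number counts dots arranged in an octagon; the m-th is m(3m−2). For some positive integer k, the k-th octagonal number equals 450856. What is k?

388

Set n(3n−2) = 450856, giving 3n² − 2n − 450856 = 0.
So n = (2 + 2326) / 6 = 2328/6 = 388.
Check: 388·(3·388 − 2) = 450856. ✓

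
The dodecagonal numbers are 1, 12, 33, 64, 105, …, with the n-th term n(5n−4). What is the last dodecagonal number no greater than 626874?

Solve n(5n−4) ≤ 626874 for integer n.
n = 354 gives 625164 ≤ 626874, while n = 355 gives 628705 > 626874; so the answer is 625164.

625164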